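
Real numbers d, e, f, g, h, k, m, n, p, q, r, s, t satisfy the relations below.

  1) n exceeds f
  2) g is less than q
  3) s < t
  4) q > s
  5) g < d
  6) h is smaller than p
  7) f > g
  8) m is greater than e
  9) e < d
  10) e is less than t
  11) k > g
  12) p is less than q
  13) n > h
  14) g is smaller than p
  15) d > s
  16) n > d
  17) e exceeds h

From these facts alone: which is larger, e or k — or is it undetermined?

Following every chain through e: above e we get t, m, d, n; below e we get h.
k is not reached, and no chain runs the other way from k to e.
So the given relations leave the order of e and k undetermined.

undetermined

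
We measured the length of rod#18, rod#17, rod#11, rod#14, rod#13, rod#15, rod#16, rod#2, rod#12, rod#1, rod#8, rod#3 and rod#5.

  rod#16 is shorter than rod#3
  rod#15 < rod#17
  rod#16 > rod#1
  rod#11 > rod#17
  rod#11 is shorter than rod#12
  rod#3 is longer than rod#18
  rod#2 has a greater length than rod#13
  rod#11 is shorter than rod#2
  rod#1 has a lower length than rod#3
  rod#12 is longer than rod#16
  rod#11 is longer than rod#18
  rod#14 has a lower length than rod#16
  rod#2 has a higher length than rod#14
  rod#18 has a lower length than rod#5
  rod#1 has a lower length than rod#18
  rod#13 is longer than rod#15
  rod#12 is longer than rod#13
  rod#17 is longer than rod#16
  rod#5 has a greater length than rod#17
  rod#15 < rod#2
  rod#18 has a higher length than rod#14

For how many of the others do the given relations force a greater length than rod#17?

4

The elements the relations force above rod#17 are rod#5, rod#11, rod#2, rod#12 — no chain reaches any other.
That is 4.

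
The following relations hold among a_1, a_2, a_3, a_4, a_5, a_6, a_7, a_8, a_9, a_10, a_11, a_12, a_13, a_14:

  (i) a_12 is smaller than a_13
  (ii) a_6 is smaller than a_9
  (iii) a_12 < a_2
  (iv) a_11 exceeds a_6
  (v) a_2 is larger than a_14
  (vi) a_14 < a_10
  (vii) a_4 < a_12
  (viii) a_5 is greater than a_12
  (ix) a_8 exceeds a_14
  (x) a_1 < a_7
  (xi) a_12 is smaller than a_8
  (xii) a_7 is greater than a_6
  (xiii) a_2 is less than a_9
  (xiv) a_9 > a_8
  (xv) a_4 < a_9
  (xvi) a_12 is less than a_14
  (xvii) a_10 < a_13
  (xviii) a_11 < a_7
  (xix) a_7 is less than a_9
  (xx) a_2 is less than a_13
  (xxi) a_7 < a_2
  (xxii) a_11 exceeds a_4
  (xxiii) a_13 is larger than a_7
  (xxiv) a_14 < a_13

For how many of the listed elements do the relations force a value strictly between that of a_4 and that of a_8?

Chaining upward from a_4 reaches: a_12, a_11, a_7, a_5, a_14, a_2, a_10, a_9, a_13.
Chaining downward from a_8 reaches: a_12, a_14.
Strictly between a_4 and a_8 are those in both lists: a_12, a_14 — 2 elements.

2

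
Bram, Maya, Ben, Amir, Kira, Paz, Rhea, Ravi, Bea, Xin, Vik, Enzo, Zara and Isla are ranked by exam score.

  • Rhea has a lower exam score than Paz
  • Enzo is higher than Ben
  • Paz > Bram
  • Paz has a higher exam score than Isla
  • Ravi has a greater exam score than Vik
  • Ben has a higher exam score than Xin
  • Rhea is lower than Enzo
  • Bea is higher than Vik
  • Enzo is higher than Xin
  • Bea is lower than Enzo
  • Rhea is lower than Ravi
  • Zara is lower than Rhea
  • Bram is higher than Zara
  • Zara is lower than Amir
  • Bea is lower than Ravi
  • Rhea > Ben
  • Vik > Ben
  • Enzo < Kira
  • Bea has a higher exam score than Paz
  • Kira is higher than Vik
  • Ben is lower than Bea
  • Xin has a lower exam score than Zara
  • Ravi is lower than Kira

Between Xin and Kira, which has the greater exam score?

Xin < Zara and Zara < Bram give Xin < Bram.
Then Bram < Paz extends the chain to Paz.
Then Paz < Bea extends the chain to Bea.
With Bea < Enzo: Xin < Zara < Bram < Paz < Bea < Enzo.
With Enzo < Kira: Xin < Zara < Bram < Paz < Bea < Enzo < Kira.
So Xin < Kira; Kira is the higher of the two.

Kira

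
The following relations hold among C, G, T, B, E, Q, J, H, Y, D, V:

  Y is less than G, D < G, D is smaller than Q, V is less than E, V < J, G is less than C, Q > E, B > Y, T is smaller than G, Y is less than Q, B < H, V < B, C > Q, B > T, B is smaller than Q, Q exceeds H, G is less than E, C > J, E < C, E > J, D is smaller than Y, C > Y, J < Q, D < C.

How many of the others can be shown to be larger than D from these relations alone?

7

The elements the relations force above D are Y, G, B, H, E, Q, C — no chain reaches any other.
That is 7.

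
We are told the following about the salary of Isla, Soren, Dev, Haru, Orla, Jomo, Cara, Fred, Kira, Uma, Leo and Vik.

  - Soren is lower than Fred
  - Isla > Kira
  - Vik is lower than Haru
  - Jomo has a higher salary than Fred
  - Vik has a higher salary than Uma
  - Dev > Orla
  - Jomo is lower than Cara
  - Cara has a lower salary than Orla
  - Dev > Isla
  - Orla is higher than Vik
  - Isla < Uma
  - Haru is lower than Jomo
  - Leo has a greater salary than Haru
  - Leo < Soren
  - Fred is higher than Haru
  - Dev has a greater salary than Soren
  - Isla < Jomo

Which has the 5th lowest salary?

Haru

Piecing the relations together gives one ordering: Kira < Isla < Uma < Vik < Haru < Leo < Soren < Fred < Jomo < Cara < Orla < Dev.
The 5th smallest is Haru.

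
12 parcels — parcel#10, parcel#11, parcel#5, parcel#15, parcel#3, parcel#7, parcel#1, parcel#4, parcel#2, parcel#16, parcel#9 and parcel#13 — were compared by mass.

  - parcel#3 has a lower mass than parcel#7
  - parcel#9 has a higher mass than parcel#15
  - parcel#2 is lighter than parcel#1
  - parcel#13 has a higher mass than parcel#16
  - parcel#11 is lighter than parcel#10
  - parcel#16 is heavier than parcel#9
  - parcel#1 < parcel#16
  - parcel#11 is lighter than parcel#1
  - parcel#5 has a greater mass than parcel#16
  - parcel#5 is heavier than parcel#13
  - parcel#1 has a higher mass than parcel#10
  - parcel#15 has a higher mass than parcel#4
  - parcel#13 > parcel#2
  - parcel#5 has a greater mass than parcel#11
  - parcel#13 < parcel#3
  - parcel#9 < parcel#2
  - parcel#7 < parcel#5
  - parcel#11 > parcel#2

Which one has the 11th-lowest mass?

parcel#7

Piecing the relations together gives one ordering: parcel#4 < parcel#15 < parcel#9 < parcel#2 < parcel#11 < parcel#10 < parcel#1 < parcel#16 < parcel#13 < parcel#3 < parcel#7 < parcel#5.
The 11th smallest is parcel#7.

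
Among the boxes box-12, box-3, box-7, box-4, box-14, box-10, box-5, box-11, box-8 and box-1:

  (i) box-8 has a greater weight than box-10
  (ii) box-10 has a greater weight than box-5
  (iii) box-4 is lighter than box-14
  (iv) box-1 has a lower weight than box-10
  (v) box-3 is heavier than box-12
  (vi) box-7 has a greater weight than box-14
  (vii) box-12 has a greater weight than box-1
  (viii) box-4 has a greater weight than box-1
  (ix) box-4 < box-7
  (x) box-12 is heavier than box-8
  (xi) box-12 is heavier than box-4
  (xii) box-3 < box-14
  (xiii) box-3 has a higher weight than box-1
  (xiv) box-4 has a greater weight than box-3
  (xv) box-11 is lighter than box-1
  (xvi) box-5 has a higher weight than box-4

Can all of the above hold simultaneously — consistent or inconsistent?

inconsistent

We have box-3 < box-4 stated directly, yet also box-4 < box-5 < box-10 < box-8 < box-12 < box-3 by chaining the others — so box-4 < box-3. Contradiction.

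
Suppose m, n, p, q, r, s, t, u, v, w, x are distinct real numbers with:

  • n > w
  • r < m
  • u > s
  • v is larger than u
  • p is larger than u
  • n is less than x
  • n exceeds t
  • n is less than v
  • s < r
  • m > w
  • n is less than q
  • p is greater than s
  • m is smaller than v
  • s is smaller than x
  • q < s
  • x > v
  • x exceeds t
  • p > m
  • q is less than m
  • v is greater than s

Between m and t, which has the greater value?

Chaining the given relations: t < n < q < s < r < m.
So t < m; m is the larger of the two.

m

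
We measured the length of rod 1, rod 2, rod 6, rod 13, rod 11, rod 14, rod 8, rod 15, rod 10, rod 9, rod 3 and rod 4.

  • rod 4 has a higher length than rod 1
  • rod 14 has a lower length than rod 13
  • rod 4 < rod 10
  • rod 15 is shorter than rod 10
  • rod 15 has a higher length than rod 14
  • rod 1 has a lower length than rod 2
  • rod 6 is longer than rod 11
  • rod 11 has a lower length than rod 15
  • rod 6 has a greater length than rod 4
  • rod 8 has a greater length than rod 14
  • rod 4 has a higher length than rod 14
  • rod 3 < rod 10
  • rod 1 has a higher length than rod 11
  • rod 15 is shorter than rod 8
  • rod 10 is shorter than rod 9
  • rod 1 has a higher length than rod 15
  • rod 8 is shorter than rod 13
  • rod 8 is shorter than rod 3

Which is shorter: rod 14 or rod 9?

rod 14

Following the relations from rod 14: rod 14 < rod 15 < rod 8 < rod 3 < rod 10 < rod 9.
So rod 14 < rod 9; rod 14 is the shorter of the two.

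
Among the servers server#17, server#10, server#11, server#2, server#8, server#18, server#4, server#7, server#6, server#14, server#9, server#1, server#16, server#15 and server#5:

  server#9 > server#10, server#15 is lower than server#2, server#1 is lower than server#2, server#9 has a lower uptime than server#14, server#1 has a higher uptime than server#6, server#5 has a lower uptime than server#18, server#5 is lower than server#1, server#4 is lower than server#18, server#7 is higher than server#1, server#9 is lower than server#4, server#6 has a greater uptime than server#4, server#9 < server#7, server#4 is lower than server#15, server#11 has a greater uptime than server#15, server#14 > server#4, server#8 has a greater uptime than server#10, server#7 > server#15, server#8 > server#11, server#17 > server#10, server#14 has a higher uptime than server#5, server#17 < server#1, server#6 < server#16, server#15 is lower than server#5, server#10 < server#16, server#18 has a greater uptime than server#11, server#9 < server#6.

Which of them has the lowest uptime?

Chaining upward from server#10: directly above it, server#9, server#17, server#16, server#8; then server#4, server#6, server#1, server#14, server#7; then server#15, server#18, server#2; then server#11, server#5.
That covers every other element, and nothing is given below server#10, so server#10 is the lowest uptime.

server#10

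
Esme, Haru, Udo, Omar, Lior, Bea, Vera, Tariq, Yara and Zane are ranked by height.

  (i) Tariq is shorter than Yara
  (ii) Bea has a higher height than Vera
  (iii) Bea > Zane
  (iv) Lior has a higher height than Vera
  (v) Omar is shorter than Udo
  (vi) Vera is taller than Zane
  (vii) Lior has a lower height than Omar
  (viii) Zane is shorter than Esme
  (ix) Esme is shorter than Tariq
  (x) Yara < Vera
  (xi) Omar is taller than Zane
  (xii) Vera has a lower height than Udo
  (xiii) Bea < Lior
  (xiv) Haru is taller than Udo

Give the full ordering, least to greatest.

Each adjacent pair is fixed by a given relation: Zane < Esme; Esme < Tariq; Tariq < Yara; Yara < Vera; Vera < Bea; Bea < Lior; Lior < Omar; Omar < Udo; Udo < Haru. Chaining them end to end gives the full order.

Zane < Esme < Tariq < Yara < Vera < Bea < Lior < Omar < Udo < Haru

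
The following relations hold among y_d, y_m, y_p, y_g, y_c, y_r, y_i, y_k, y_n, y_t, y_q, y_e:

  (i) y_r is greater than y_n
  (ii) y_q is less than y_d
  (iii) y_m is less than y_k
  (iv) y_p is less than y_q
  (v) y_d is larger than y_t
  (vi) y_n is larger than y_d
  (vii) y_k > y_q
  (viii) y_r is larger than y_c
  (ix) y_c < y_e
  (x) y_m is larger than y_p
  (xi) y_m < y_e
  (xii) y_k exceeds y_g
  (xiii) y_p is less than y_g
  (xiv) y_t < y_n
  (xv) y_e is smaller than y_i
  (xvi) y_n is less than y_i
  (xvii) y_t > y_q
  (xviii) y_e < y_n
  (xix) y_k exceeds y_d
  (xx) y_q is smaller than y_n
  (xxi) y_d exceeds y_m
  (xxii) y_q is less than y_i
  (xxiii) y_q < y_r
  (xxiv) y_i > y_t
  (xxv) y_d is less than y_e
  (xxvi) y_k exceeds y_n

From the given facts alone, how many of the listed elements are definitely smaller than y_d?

From y_d the given relations immediately reach y_q, y_m, y_t.
From those, y_p — 4 in total.
No other element is forced below y_d by the given relations, so the count is 4.

4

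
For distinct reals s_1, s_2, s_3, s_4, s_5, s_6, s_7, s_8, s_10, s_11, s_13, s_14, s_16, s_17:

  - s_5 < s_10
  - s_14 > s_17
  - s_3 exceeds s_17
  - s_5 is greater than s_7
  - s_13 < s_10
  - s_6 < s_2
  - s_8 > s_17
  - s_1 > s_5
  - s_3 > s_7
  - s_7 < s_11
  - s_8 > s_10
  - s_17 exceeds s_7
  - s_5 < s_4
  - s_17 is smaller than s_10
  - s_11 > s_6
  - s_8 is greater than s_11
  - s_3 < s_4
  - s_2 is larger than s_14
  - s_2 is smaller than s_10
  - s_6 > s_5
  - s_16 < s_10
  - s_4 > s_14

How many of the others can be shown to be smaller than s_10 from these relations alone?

8

From s_10 the given relations immediately reach s_13, s_16, s_17, s_5, s_2.
From those, s_7, s_6, s_14 — 8 in total.
Nothing else is reachable below s_10; 8 in all.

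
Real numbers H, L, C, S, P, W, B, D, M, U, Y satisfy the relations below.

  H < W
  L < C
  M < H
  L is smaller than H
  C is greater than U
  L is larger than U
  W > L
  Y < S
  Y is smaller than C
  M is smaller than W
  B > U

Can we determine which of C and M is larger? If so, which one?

undetermined

Following every chain through M: above M we get H, W.
C is not reached, and no chain runs the other way from C to M.
So the given relations leave the order of M and C undetermined.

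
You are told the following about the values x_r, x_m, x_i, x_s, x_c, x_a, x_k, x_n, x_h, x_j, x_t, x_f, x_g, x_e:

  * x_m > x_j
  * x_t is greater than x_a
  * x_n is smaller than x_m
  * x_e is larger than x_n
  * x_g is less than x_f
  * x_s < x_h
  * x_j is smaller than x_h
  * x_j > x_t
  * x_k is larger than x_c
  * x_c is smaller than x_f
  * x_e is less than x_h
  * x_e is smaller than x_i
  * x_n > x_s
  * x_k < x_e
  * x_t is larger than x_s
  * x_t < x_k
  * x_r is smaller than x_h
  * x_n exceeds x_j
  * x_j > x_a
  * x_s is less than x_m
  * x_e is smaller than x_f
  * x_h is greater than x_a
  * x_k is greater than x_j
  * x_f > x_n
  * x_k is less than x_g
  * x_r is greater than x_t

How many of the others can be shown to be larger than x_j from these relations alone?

The elements the relations force above x_j are x_k, x_n, x_g, x_e, x_h, x_i, x_m, x_f — no chain reaches any other.
That is 8.

8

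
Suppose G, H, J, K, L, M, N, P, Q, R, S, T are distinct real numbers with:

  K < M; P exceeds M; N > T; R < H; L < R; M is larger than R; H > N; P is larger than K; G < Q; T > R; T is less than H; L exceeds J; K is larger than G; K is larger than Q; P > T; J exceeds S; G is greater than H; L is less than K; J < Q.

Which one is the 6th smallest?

Chaining the given pairs: S < J < L < R < T < N < H < G < Q < K < M < P.
The 6th smallest is N.

N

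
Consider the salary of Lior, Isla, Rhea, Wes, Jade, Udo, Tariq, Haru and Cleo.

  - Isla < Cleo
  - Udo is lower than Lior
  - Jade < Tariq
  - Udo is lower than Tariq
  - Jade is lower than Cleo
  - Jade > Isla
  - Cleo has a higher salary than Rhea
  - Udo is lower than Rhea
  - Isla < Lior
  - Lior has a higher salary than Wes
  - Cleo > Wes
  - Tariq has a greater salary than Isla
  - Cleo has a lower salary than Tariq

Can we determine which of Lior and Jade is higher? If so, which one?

undetermined

Following every chain through Jade: above Jade we get Cleo, Tariq; below Jade we get Isla.
Lior is not reached, and no chain runs the other way from Lior to Jade.
So the given relations leave the order of Jade and Lior undetermined.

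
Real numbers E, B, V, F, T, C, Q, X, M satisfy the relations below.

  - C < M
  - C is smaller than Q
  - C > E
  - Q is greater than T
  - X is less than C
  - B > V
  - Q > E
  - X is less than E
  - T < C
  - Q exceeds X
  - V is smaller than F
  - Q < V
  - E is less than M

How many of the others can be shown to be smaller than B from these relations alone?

6

From B the given relations immediately reach V.
From those, Q — 2 in total.
From those, X, E, T, C — 6 in total.
No other element is forced below B by the given relations, so the count is 6.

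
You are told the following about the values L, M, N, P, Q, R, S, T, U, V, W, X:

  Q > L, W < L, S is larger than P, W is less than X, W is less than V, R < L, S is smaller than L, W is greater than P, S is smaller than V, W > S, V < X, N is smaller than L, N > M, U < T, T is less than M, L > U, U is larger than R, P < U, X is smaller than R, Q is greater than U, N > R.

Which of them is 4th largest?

M

Piecing the relations together gives one ordering: P < S < W < V < X < R < U < T < M < N < L < Q.
The 4th largest is M.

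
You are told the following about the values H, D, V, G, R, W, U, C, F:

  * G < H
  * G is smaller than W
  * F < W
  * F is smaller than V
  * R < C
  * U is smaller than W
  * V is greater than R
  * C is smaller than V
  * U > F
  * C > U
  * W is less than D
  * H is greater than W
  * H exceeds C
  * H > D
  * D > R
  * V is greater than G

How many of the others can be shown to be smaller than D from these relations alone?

5

The elements the relations force below D are F, R, G, U, W — no chain reaches any other.
That is 5.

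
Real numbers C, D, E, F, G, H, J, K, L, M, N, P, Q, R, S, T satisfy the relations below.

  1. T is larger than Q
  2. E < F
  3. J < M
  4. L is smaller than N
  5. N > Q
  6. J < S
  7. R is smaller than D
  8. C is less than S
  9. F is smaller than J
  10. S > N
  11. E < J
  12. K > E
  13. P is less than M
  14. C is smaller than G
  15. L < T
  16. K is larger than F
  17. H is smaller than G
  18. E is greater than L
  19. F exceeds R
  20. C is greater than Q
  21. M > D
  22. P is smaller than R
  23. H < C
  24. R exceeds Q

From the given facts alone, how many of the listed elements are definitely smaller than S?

From S the given relations immediately reach C, N, J.
From those, L, H, E, Q, F — 8 in total.
From those, R — 9 in total.
From those, P — 10 in total.
Nothing else is reachable below S; 10 in all.

10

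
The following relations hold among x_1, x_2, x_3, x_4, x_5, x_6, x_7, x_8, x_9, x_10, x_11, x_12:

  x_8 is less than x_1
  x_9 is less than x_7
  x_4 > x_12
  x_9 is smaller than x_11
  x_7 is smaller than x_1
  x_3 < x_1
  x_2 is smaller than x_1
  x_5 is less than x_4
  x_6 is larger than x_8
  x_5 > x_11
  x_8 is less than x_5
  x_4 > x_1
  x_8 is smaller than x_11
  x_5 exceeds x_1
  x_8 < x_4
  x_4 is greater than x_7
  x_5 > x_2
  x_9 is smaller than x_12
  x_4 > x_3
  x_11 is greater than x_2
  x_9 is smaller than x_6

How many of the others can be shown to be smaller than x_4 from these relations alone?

The elements the relations force below x_4 are x_9, x_2, x_3, x_7, x_8, x_1, x_11, x_12, x_5 — no chain reaches any other.
That is 9.

9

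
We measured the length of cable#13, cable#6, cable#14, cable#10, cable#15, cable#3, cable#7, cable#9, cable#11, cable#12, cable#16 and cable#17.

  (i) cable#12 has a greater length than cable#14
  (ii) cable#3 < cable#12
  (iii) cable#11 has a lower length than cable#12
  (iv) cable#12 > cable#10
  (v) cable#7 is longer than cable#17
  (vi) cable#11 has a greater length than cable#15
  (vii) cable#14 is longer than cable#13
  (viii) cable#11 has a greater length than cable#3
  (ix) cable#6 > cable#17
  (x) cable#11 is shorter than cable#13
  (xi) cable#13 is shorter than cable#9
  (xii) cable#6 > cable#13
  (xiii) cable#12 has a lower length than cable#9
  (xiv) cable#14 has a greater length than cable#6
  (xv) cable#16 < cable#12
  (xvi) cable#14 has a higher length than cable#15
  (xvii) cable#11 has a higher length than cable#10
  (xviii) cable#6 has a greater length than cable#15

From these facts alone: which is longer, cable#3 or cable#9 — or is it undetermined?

cable#9

cable#3 < cable#11 and cable#11 < cable#13 give cable#3 < cable#13.
With cable#13 < cable#6: cable#3 < cable#11 < cable#13 < cable#6.
With cable#6 < cable#14: cable#3 < cable#11 < cable#13 < cable#6 < cable#14.
With cable#14 < cable#12: cable#3 < cable#11 < cable#13 < cable#6 < cable#14 < cable#12.
Then cable#12 < cable#9 extends the chain to cable#9.
So cable#9 is longer.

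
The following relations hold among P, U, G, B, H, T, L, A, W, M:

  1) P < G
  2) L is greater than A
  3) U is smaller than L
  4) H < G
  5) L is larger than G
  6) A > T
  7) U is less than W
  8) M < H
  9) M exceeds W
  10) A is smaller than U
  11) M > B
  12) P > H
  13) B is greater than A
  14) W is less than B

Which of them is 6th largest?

B

Piecing the relations together gives one ordering: T < A < U < W < B < M < H < P < G < L.
The 6th largest is B.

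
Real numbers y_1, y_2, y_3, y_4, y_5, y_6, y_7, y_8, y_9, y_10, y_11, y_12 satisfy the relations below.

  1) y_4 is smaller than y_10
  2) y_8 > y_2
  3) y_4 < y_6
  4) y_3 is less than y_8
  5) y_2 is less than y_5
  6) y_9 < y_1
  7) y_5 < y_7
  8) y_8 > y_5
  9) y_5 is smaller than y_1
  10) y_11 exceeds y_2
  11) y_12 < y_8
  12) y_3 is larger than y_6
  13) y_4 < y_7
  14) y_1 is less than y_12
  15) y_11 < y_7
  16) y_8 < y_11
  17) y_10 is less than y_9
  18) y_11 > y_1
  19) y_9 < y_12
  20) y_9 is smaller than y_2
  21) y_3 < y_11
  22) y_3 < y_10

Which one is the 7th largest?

Chaining the given pairs: y_4 < y_6 < y_3 < y_10 < y_9 < y_2 < y_5 < y_1 < y_12 < y_8 < y_11 < y_7.
Counting 7 from the largest end gives y_2.

y_2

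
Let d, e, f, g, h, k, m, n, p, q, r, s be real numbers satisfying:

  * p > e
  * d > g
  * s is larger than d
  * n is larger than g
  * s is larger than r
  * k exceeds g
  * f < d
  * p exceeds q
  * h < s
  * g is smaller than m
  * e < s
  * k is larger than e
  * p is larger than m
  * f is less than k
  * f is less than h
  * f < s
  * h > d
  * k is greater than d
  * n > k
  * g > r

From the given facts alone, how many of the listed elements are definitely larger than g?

From g the given relations immediately reach d, k, m, n.
From those, h, p, s — 7 in total.
Nothing else is reachable above g; 7 in all.

7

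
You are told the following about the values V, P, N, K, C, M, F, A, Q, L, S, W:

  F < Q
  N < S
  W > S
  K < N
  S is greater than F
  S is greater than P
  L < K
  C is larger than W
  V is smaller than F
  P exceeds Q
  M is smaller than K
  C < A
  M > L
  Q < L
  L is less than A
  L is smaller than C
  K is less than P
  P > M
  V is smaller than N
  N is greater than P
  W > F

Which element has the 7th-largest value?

K

Piecing the relations together gives one ordering: V < F < Q < L < M < K < P < N < S < W < C < A.
The 7th largest is K.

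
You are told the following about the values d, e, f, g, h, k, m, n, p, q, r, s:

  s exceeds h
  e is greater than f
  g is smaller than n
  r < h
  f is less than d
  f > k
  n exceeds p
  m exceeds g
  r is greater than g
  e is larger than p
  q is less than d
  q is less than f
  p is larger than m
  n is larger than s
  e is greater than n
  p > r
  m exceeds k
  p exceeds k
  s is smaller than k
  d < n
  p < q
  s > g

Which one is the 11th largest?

Chaining the given pairs: g < r < h < s < k < m < p < q < f < d < n < e.
Counting 11 from the largest end gives r.

r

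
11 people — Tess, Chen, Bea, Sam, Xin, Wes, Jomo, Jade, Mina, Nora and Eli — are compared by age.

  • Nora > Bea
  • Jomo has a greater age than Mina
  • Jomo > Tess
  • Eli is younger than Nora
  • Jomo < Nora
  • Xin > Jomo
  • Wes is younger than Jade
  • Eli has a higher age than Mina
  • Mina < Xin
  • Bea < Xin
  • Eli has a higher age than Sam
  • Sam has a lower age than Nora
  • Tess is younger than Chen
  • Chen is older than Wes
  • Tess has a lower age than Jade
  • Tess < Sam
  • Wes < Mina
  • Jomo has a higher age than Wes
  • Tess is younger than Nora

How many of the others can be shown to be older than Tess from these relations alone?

7

The elements the relations force above Tess are Sam, Jomo, Eli, Xin, Nora, Jade, Chen — no chain reaches any other.
That is 7.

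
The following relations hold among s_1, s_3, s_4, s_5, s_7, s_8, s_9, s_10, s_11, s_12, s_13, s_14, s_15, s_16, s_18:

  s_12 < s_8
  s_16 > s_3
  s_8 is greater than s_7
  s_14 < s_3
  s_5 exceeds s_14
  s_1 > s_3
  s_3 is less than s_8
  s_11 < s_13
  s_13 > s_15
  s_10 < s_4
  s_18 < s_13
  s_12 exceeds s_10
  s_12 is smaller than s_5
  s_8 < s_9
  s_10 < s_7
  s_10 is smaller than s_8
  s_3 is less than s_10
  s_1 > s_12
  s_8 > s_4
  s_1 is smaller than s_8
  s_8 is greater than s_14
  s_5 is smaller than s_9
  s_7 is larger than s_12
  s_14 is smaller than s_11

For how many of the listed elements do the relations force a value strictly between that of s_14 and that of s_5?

3

Chaining upward from s_14 reaches: s_3, s_10, s_4, s_12, s_1, s_11, s_13, s_7, s_8, s_9, s_16.
Chaining downward from s_5 reaches: s_3, s_10, s_12.
Strictly between s_14 and s_5 are those in both lists: s_3, s_10, s_12 — 3 elements.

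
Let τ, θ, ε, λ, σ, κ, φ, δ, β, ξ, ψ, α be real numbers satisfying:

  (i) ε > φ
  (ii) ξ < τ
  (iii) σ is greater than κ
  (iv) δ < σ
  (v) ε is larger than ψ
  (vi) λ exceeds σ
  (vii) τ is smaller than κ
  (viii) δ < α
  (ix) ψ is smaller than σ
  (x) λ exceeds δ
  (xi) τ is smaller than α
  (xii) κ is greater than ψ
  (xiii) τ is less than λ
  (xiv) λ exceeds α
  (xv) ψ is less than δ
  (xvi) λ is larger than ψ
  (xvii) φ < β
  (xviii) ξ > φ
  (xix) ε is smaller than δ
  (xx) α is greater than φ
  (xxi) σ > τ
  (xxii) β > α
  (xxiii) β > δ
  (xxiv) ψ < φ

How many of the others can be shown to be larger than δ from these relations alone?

From δ the given relations immediately reach α, β, σ, λ.
Nothing else is reachable above δ; 4 in all.

4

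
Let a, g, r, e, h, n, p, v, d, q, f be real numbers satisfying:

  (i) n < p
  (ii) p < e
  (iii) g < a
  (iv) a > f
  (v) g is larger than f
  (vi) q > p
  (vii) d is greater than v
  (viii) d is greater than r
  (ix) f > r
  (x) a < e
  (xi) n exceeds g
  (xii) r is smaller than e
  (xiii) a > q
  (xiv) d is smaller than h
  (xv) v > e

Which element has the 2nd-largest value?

The consecutive relations fix a unique order: r < f < g < n < p < q < a < e < v < d < h.
The 2nd largest is d.

d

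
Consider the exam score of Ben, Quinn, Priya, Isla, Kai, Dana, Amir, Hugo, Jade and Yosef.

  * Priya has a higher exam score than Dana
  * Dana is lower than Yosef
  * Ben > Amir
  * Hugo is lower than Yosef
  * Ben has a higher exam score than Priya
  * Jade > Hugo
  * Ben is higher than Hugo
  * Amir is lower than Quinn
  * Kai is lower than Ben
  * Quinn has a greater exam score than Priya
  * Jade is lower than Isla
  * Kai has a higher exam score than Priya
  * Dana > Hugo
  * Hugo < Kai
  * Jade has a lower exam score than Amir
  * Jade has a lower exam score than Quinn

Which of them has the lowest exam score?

Dana is not least since Hugo < Dana; Jade is not least since Hugo < Jade; Priya is not least since Dana < Priya; Kai is not least since Hugo < Kai; Amir is not least since Jade < Amir; Quinn is not least since Jade < Quinn; Ben is not least since Hugo < Ben; Isla is not least since Jade < Isla; Yosef is not least since Hugo < Yosef.
Only Hugo has nothing below it, so Hugo is the lowest exam score.

Hugo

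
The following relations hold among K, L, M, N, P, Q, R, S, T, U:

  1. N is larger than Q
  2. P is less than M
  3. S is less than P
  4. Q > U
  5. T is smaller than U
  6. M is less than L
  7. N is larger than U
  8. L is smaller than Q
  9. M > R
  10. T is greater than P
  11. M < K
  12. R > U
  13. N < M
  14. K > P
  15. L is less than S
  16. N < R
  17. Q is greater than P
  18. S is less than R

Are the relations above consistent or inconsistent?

inconsistent

We have M < L stated directly, yet also L < S < P < T < U < Q < N < R < M by chaining the others — so L < M. Contradiction.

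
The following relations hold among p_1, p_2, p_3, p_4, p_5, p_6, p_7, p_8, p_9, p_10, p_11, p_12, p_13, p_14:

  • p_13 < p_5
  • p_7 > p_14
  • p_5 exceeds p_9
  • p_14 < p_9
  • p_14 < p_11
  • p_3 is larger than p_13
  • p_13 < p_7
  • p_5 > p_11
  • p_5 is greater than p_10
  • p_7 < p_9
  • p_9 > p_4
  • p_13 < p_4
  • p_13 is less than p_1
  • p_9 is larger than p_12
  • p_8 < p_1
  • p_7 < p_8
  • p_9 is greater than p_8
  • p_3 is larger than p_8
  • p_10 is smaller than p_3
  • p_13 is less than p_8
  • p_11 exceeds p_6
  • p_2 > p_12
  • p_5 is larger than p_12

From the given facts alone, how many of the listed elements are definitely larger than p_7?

5

From p_7 the given relations immediately reach p_8, p_9.
From those, p_3, p_1, p_5 — 5 in total.
Nothing else is reachable above p_7; 5 in all.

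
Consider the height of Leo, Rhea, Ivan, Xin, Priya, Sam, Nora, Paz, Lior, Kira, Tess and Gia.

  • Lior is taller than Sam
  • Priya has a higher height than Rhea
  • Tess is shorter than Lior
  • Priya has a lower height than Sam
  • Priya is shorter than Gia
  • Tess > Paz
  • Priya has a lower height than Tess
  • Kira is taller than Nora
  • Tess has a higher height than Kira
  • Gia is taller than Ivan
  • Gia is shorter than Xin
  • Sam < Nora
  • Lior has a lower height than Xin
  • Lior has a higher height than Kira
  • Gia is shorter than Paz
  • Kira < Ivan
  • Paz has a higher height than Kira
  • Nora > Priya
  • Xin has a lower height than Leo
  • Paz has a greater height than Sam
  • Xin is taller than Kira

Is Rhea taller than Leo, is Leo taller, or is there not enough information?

Leo

Rhea < Priya and Priya < Sam give Rhea < Sam.
Then Sam < Nora extends the chain to Nora.
With Nora < Kira: Rhea < Priya < Sam < Nora < Kira.
With Kira < Ivan: Rhea < Priya < Sam < Nora < Kira < Ivan.
With Ivan < Gia: Rhea < Priya < Sam < Nora < Kira < Ivan < Gia.
Then Gia < Paz extends the chain to Paz.
With Paz < Tess: Rhea < Priya < Sam < Nora < Kira < Ivan < Gia < Paz < Tess.
Then Tess < Lior extends the chain to Lior.
Then Lior < Xin extends the chain to Xin.
With Xin < Leo: Rhea < Priya < Sam < Nora < Kira < Ivan < Gia < Paz < Tess < Lior < Xin < Leo.
So Leo is taller.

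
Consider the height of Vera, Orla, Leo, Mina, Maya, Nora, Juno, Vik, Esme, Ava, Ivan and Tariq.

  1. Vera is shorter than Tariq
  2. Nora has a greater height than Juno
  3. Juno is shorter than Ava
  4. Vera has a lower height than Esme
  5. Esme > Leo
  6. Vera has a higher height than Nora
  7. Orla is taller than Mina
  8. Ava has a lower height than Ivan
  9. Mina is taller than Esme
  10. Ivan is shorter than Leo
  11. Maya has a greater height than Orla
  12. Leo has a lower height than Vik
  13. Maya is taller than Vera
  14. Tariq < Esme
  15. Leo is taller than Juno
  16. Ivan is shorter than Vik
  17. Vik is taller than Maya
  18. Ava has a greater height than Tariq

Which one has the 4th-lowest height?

Tariq

Piecing the relations together gives one ordering: Juno < Nora < Vera < Tariq < Ava < Ivan < Leo < Esme < Mina < Orla < Maya < Vik.
The 4th smallest is Tariq.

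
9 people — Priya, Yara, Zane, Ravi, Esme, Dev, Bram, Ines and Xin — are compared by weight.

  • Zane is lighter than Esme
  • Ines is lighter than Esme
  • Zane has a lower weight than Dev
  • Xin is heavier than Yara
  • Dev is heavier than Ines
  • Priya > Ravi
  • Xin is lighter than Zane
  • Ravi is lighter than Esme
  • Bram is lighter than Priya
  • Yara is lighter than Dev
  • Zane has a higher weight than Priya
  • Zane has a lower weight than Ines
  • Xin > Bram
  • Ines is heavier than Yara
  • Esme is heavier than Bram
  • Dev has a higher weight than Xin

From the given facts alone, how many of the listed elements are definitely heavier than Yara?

The elements the relations force above Yara are Xin, Zane, Ines, Dev, Esme — no chain reaches any other.
That is 5.

5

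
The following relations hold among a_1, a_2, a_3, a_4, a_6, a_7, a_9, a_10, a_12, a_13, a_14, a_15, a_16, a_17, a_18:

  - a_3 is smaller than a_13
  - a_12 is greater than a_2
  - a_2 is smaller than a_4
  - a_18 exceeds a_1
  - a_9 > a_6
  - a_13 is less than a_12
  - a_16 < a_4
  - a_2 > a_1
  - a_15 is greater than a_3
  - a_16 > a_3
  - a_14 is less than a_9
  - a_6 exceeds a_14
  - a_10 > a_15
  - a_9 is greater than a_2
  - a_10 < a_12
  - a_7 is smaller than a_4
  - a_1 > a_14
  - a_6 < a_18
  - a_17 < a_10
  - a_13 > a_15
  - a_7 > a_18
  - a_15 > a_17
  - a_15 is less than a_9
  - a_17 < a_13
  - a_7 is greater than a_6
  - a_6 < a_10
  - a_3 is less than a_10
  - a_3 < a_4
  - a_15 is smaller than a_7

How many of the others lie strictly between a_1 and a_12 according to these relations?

1

Chaining upward from a_1 reaches: a_18, a_2, a_9, a_7, a_4.
Chaining downward from a_12 reaches: a_3, a_14, a_6, a_17, a_15, a_13, a_2, a_10.
Strictly between a_1 and a_12 are those in both lists: a_2 — 1 element.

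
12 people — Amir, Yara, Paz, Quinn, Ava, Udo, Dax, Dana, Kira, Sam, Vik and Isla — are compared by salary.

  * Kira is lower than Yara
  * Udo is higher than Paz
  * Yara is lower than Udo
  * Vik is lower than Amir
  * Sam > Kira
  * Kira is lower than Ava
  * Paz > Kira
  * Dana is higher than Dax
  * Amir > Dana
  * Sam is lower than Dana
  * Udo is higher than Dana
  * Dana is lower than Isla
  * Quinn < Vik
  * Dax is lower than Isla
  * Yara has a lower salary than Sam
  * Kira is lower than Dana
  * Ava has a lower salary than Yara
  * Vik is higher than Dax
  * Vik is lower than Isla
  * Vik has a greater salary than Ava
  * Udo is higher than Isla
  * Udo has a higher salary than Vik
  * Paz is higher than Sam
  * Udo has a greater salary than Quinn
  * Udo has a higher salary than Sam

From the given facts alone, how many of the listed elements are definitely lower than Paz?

4

The elements the relations force below Paz are Kira, Ava, Yara, Sam — no chain reaches any other.
That is 4.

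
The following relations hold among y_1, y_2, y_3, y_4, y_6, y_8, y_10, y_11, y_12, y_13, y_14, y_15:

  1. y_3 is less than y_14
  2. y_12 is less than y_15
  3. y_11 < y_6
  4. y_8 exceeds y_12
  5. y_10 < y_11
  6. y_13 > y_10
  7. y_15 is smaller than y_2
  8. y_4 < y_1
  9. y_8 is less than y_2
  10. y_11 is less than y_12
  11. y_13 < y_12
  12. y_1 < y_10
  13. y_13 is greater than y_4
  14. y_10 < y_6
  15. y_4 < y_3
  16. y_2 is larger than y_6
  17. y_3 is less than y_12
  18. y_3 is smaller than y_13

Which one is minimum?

y_4

Chaining upward from y_4: directly above it, y_1, y_3, y_13; then y_10, y_12, y_14; then y_11, y_15, y_6, y_8; then y_2.
That covers every other element, and nothing is given below y_4, so y_4 is the minimum.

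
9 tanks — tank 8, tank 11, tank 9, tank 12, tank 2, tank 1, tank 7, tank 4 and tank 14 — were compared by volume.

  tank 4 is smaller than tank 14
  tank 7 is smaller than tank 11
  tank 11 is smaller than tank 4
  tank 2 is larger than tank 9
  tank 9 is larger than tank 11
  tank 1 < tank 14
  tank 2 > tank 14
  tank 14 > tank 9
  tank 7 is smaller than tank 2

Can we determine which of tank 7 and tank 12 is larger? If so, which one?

Following every chain through tank 7: above tank 7 we get tank 11, tank 9, tank 4, tank 14, tank 2.
tank 12 is not reached, and no chain runs the other way from tank 12 to tank 7.
So the given relations leave the order of tank 7 and tank 12 undetermined.

undetermined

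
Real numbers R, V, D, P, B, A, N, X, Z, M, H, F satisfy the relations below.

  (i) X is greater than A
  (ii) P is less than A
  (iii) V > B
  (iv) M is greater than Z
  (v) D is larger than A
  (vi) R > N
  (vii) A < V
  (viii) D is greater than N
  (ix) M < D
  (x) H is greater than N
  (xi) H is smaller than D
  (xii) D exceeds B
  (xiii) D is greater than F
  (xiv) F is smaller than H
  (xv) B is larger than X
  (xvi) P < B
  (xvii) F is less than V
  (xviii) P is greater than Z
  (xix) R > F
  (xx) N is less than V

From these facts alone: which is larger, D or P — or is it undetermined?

P < A and A < X give P < X.
Then X < B extends the chain to B.
With B < D: P < A < X < B < D.
So D is larger.

D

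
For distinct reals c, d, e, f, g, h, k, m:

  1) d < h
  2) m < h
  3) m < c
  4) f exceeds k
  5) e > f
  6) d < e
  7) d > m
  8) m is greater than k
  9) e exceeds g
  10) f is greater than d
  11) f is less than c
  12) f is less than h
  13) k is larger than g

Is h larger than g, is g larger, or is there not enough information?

Chaining the given relations: g < k < m < d < f < h.
So h is larger.

h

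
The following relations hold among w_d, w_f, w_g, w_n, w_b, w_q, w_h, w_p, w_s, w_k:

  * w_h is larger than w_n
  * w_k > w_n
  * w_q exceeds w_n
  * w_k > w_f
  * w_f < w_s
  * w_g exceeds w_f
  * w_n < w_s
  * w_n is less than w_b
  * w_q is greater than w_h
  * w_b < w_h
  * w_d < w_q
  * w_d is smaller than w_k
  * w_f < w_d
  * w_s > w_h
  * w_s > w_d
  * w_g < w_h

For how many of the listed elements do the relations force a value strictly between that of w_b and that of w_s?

Chaining upward from w_b reaches: w_h, w_q.
Chaining downward from w_s reaches: w_n, w_f, w_d, w_g, w_h.
Strictly between w_b and w_s are those in both lists: w_h — 1 element.

1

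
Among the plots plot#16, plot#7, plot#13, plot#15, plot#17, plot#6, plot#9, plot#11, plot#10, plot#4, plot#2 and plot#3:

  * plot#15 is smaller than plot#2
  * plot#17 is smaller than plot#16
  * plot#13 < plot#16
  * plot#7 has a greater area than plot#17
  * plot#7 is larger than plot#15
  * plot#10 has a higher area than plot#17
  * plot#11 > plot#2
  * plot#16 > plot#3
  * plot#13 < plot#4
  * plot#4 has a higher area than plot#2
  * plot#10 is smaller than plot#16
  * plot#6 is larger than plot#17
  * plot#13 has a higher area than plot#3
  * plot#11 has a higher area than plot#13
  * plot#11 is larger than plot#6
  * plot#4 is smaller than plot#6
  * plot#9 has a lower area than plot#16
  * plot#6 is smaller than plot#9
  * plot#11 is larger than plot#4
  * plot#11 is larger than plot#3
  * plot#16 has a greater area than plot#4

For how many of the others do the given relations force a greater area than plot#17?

6

Directly above plot#17: plot#7, plot#6, plot#10, plot#16.
One step further: plot#11, plot#9 (6 so far).
Nothing else is reachable above plot#17; 6 in all.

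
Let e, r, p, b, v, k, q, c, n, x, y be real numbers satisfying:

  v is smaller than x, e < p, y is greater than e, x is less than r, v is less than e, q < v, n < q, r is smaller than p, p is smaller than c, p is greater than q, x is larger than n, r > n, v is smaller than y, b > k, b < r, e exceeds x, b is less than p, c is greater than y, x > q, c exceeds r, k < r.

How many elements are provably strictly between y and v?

2

The relations place v below y. An element lies strictly between them when it is forced above v and also forced below y.
Above v: {x, e, r, p, c}. Below y: {n, q, x, e}.
Intersection: {x, e} — 2.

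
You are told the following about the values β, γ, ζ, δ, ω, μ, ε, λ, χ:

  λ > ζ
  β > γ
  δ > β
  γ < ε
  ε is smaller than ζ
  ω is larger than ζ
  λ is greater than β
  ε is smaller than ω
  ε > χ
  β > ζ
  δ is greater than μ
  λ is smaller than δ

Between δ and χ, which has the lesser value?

χ

χ < ε and ε < ζ give χ < ζ.
With ζ < β: χ < ε < ζ < β.
With β < λ: χ < ε < ζ < β < λ.
With λ < δ: χ < ε < ζ < β < λ < δ.
So χ < δ; χ is the smaller of the two.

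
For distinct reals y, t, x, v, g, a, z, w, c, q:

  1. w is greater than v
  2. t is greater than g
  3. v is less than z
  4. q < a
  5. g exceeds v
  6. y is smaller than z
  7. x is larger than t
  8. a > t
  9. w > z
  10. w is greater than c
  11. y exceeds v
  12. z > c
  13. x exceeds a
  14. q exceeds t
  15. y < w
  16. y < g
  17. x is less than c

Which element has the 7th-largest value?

t

The consecutive relations fix a unique order: v < y < g < t < q < a < x < c < z < w.
The 7th largest is t.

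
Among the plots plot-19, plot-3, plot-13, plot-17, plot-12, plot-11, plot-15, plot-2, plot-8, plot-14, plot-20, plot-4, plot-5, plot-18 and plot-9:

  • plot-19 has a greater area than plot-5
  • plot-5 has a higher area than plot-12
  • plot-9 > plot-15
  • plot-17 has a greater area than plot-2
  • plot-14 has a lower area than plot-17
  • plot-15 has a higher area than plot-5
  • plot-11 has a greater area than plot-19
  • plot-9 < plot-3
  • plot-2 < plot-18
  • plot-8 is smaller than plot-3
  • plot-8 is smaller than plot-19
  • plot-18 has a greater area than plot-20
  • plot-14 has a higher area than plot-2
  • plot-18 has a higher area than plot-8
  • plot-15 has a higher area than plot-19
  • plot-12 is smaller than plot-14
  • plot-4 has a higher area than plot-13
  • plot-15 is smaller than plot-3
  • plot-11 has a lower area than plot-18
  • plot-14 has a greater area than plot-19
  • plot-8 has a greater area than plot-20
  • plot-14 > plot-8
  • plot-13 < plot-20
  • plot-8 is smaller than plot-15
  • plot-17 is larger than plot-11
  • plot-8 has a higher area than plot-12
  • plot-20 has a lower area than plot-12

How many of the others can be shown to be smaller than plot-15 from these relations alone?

6

Directly below plot-15: plot-8, plot-5, plot-19.
One step further: plot-20, plot-12 (5 so far).
One step further: plot-13 (6 so far).
Nothing else is reachable below plot-15; 6 in all.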